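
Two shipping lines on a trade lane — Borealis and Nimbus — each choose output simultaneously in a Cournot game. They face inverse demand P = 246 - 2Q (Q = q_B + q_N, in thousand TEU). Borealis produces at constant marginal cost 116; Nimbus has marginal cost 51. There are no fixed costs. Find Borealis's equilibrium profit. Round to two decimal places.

234.72

Borealis's profit: π_B = (246 - 2Q)q_B - (116q_B). Setting ∂π_B/∂q_B = 0: 130 - 4q_B - 2(q_N) = 0.
Nimbus's profit: π_N = (246 - 2Q)q_N - (51q_N). Setting ∂π_N/∂q_N = 0: 195 - 4q_N - 2(q_B) = 0.
Best responses: q_B = (130 - 2q_N)/4, q_N = (195 - 2q_B)/4.
Solving the pair: q_B = 65/6, q_N = 130/3.
Price P = 246 - 2·(325/6) = 413/3.
Borealis's profit: (413/3 - 116)·(65/6) = 234.7222.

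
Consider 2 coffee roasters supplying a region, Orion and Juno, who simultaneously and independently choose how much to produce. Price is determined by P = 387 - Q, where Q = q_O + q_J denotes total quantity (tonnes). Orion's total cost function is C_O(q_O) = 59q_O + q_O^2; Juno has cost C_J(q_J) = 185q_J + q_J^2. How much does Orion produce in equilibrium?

Orion's profit: π_O = (387 - Q)q_O - (59q_O + q_O²). Setting ∂π_O/∂q_O = 0: 328 - 4q_O - (q_J) = 0.
Juno's profit: π_J = (387 - Q)q_J - (185q_J + q_J²). Setting ∂π_J/∂q_J = 0: 202 - 4q_J - (q_O) = 0.
Rearranging gives the reaction functions q_O = (328 - q_J)/4 and q_J = (202 - q_O)/4.
Substituting one into the other gives q_O = 74 and q_J = 32.

74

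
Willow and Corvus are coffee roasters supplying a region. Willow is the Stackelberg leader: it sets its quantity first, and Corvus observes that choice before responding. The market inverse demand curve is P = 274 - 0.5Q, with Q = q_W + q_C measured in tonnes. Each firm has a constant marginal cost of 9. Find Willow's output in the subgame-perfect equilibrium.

265

The follower Corvus best-responds to any q_W: π_C = (274 - 0.5Q)q_C - 9q_C.
Follower FOC: 265 - (1/2)q_W - q_C = 0, so q_C(q_W) = (265 - (1/2)q_W).
Willow substitutes q_C(q_W) into its own profit: π_W = q_W(274 - (1/2)q_W - (265 - (1/2)q_W)/2) - 9q_W = (283/2 - (1/4)q_W)q_W - 9q_W.
The leader's first-order condition 265/2 - (1/2)q_W = 0 yields q_W = 265.
Then q_C = (265 - (1/2)·265) = 265/2.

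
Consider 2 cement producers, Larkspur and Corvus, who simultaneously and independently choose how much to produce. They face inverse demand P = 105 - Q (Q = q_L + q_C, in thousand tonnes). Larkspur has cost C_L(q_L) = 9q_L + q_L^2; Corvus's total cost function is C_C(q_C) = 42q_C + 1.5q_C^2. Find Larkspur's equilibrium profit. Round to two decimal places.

Larkspur's profit: π_L = (105 - Q)q_L - (9q_L + q_L²). Setting ∂π_L/∂q_L = 0: 96 - 4q_L - (q_C) = 0.
Corvus's first-order condition: 63 - 5q_C - (q_L) = 0.
So q_L = (96 - q_C)/4 and q_C = (63 - q_L)/5.
Substituting one into the other gives q_L = 417/19 and q_C = 156/19.
Price P = 105 - 573/19 = 1422/19.
Larkspur's profit: (1422/19)·(417/19) - 9·(417/19) - (417/19)² = 963.3740.

963.37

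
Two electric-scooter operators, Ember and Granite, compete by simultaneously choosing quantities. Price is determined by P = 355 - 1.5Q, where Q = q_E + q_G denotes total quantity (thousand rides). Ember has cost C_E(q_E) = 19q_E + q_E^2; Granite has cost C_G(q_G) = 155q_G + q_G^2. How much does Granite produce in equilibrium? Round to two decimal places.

21.80

Ember's profit: π_E = (355 - 1.5Q)q_E - (19q_E + q_E²). Setting ∂π_E/∂q_E = 0: 336 - 5q_E - (3/2)(q_G) = 0.
Granite's profit: π_G = (355 - 1.5Q)q_G - (155q_G + q_G²). Setting ∂π_G/∂q_G = 0: 200 - 5q_G - (3/2)(q_E) = 0.
Best responses: q_E = (336 - (3/2)q_G)/5, q_G = (200 - (3/2)q_E)/5.
Substituting one into the other gives q_E = 60.6593 and q_G = 1984/91.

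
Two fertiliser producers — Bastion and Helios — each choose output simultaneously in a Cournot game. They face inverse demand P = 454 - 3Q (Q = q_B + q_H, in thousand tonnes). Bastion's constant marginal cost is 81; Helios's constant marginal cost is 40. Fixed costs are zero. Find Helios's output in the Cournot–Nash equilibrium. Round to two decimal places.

Bastion's profit: π_B = (454 - 3Q)q_B - (81q_B). Setting ∂π_B/∂q_B = 0: 373 - 6q_B - 3(q_H) = 0.
Helios's profit: π_H = (454 - 3Q)q_H - (40q_H). Setting ∂π_H/∂q_H = 0: 414 - 6q_H - 3(q_B) = 0.
So q_B = (373 - 3q_H)/6 and q_H = (414 - 3q_B)/6.
Solving the pair: q_B = 332/9, q_H = 455/9.

50.56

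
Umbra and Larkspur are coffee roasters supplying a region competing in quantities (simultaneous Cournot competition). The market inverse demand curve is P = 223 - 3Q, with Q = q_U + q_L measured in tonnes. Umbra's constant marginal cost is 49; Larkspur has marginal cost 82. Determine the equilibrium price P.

Umbra's profit: π_U = (223 - 3Q)q_U - (49q_U). Setting ∂π_U/∂q_U = 0: 174 - 6q_U - 3(q_L) = 0.
Larkspur's first-order condition: 141 - 6q_L - 3(q_U) = 0.
Best responses: q_U = (174 - 3q_L)/6, q_L = (141 - 3q_U)/6.
Solving the pair: q_U = 23, q_L = 12.
Total output Q = 35, so price P = 223 - 3·35 = 118.

118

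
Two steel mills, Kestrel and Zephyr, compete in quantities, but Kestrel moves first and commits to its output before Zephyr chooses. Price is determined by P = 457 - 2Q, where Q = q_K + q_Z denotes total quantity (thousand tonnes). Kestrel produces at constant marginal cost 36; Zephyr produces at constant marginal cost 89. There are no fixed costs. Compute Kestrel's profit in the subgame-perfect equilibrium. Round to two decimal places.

Solve by backward induction. Given q_K, the follower Zephyr maximises π_Z = (457 - 2q_K - 2q_Z)q_Z - 89q_Z.
Setting the follower's marginal profit to zero, 368 - 2q_K - 4q_Z = 0, i.e. q_Z = (368 - 2q_K)/4.
Kestrel substitutes q_Z(q_K) into its own profit: π_K = q_K(457 - 2q_K - (368 - 2q_K)/2) - 36q_K = (273 - q_K)q_K - 36q_K.
The leader's first-order condition 237 - 2q_K = 0 yields q_K = 237/2.
Then q_Z = (368 - 2·(237/2))/4 = 131/4.
Price P = 457 - 2·(605/4) = 309/2.
Kestrel's profit: (309/2 - 36)·(237/2) = 14042.2500.

14042.25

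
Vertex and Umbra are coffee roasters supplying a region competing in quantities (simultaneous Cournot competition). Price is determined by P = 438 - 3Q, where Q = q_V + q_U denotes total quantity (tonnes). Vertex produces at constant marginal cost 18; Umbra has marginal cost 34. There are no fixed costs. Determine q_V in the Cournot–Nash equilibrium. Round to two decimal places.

Vertex's profit: π_V = (438 - 3Q)q_V - (18q_V). Setting ∂π_V/∂q_V = 0: 420 - 6q_V - 3(q_U) = 0.
Umbra's profit: π_U = (438 - 3Q)q_U - (34q_U). Setting ∂π_U/∂q_U = 0: 404 - 6q_U - 3(q_V) = 0.
Rearranging gives the reaction functions q_V = (420 - 3q_U)/6 and q_U = (404 - 3q_V)/6.
Substituting one into the other gives q_V = 436/9 and q_U = 388/9.

48.44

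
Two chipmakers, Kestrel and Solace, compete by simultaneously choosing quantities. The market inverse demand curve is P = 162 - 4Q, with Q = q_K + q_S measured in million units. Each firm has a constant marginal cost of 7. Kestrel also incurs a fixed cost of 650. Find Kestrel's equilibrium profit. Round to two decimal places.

A representative firm's profit is π_i = q_i(162 - 4Q) - 7q_i.
First-order condition (treating rivals' output as given): 155 - 8q_i - 4q_j = 0.
With identical firms every q_j equals q_i, so q_j = q_i and 155 = 12q_i, giving q_i = 155/12.
Price P = 162 - 4·(155/6) = 176/3.
Kestrel's profit: (176/3 - 7)·(155/12) - 650 = 625/36.

17.36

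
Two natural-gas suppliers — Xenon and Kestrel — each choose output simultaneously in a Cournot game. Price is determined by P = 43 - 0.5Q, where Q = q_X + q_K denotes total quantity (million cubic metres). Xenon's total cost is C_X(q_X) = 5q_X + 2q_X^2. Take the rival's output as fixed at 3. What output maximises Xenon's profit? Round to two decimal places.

7.30

With the rival's output fixed at 3, Xenon's profit is π_X = (43 - (1/2)·3 - (1/2)q_X)q_X - (5q_X + 2q_X²) = (83/2 - (1/2)q_X)q_X - (5q_X + 2q_X²).
∂π_X/∂q_X = 73/2 - 5q_X = 0, so q_X = 73/10.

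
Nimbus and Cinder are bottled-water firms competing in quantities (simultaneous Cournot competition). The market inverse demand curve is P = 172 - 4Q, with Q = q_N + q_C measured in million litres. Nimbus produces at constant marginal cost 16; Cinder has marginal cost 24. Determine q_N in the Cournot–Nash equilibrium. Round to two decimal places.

Nimbus's profit: π_N = (172 - 4Q)q_N - (16q_N). Setting ∂π_N/∂q_N = 0: 156 - 8q_N - 4(q_C) = 0.
Cinder's profit: π_C = (172 - 4Q)q_C - (24q_C). Setting ∂π_C/∂q_C = 0: 148 - 8q_C - 4(q_N) = 0.
Best responses: q_N = (156 - 4q_C)/8, q_C = (148 - 4q_N)/8.
Solving the pair: q_N = 41/3, q_C = 35/3.

13.67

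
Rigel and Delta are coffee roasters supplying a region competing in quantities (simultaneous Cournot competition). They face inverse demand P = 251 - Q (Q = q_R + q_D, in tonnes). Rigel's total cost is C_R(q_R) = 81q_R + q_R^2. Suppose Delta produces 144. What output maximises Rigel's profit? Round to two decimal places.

With the rival's output fixed at 144, Rigel's profit is π_R = (251 - 144 - q_R)q_R - (81q_R + q_R²) = (107 - q_R)q_R - (81q_R + q_R²).
∂π_R/∂q_R = 26 - 4q_R = 0, so q_R = 13/2.

6.50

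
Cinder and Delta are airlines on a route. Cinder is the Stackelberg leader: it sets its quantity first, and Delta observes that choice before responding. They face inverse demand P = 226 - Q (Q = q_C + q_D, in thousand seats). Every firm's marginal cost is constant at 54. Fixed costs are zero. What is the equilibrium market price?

Solve by backward induction. Given q_C, the follower Delta maximises π_D = (226 - q_C - q_D)q_D - 54q_D.
∂π_D/∂q_D = 172 - q_C - 2q_D = 0 gives the reaction function q_D = (172 - q_C)/2.
Cinder substitutes q_D(q_C) into its own profit: π_C = q_C(226 - q_C - (172 - q_C)/2) - 54q_C = (140 - (1/2)q_C)q_C - 54q_C.
Maximising: ∂π_C/∂q_C = 86 - q_C = 0, giving q_C = 86.
Then q_D = (172 - 86)/2 = 43.
Total output Q = 129, so price P = 226 - 129 = 97.

97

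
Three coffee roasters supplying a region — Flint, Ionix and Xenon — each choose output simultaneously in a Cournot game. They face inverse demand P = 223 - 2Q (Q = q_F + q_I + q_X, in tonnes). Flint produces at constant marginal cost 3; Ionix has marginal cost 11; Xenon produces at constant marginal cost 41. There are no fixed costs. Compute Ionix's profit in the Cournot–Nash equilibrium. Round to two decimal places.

Flint's profit: π_F = (223 - 2Q)q_F - (3q_F). Setting ∂π_F/∂q_F = 0: 220 - 4q_F - 2(q_I + q_X) = 0.
Ionix's profit: π_I = (223 - 2Q)q_I - (11q_I). Setting ∂π_I/∂q_I = 0: 212 - 4q_I - 2(q_F + q_X) = 0.
Xenon's first-order condition: 182 - 4q_X - 2(q_F + q_I) = 0.
Summing all 3 equations gives 614 − 8Q = 0, hence Q = 307/4.
Back-substituting: q_F = (220 − 307/2)/2 = 133/4, q_I = (212 − 307/2)/2 = 117/4, q_X = (182 − 307/2)/2 = 57/4.
Price P = 223 - 2·(307/4) = 139/2.
Ionix's profit: (139/2 - 11)·(117/4) = 1711.1250.

1711.13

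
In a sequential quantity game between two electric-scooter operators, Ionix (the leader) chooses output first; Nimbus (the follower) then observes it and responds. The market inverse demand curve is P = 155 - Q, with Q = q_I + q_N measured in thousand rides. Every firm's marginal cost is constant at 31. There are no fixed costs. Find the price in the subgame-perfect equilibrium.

62

Solve by backward induction. Given q_I, the follower Nimbus maximises π_N = (155 - q_I - q_N)q_N - 31q_N.
Follower FOC: 124 - q_I - 2q_N = 0, so q_N(q_I) = (124 - q_I)/2.
Ionix substitutes q_N(q_I) into its own profit: π_I = q_I(155 - q_I - (124 - q_I)/2) - 31q_I = (93 - (1/2)q_I)q_I - 31q_I.
Maximising: ∂π_I/∂q_I = 62 - q_I = 0, giving q_I = 62.
Then q_N = (124 - 62)/2 = 31.
Total output Q = 93, so price P = 155 - 93 = 62.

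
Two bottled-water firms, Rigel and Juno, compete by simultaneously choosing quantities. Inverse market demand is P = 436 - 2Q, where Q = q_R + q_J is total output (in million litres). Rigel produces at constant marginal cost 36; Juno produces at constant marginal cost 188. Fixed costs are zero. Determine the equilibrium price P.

Rigel's profit: π_R = (436 - 2Q)q_R - (36q_R). Setting ∂π_R/∂q_R = 0: 400 - 4q_R - 2(q_J) = 0.
Juno's first-order condition: 248 - 4q_J - 2(q_R) = 0.
Rearranging gives the reaction functions q_R = (400 - 2q_J)/4 and q_J = (248 - 2q_R)/4.
Substituting one into the other gives q_R = 92 and q_J = 16.
Total output Q = 108, so price P = 436 - 2·108 = 220.

220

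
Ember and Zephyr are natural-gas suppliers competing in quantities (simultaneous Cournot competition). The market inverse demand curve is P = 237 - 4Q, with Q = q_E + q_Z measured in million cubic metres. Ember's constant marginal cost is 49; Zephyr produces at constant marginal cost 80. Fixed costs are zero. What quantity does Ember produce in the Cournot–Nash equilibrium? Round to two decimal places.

18.25

Ember's profit: π_E = (237 - 4Q)q_E - (49q_E). Setting ∂π_E/∂q_E = 0: 188 - 8q_E - 4(q_Z) = 0.
Zephyr's first-order condition: 157 - 8q_Z - 4(q_E) = 0.
Best responses: q_E = (188 - 4q_Z)/8, q_Z = (157 - 4q_E)/8.
Substituting one into the other gives q_E = 73/4 and q_Z = 21/2.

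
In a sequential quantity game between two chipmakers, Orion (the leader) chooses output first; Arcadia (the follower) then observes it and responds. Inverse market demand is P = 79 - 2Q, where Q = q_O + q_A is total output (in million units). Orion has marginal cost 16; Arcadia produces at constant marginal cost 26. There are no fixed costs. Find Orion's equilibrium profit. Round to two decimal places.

Solve by backward induction. Given q_O, the follower Arcadia maximises π_A = (79 - 2q_O - 2q_A)q_A - 26q_A.
Follower FOC: 53 - 2q_O - 4q_A = 0, so q_A(q_O) = (53 - 2q_O)/4.
Orion substitutes q_A(q_O) into its own profit: π_O = q_O(79 - 2q_O - (53 - 2q_O)/2) - 16q_O = (105/2 - q_O)q_O - 16q_O.
Maximising: ∂π_O/∂q_O = 73/2 - 2q_O = 0, giving q_O = 73/4.
Then q_A = (53 - 2·(73/4))/4 = 33/8.
Price P = 79 - 2·(179/8) = 137/4.
Orion's profit: (137/4 - 16)·(73/4) = 333.0625.

333.06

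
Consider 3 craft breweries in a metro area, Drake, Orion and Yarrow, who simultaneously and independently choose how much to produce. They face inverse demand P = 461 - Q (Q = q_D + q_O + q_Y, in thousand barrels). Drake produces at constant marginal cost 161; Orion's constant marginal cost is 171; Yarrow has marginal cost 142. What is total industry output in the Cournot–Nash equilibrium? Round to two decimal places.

227.25

Drake's profit: π_D = (461 - Q)q_D - (161q_D). Setting ∂π_D/∂q_D = 0: 300 - 2q_D - (q_O + q_Y) = 0.
Orion's first-order condition: 290 - 2q_O - (q_D + q_Y) = 0.
Yarrow's profit: π_Y = (461 - Q)q_Y - (142q_Y). Setting ∂π_Y/∂q_Y = 0: 319 - 2q_Y - (q_D + q_O) = 0.
Adding the 3 first-order conditions: 909 − 4Q = 0, so Q = 909/4.
Back-substituting: q_D = (300 − 909/4) = 291/4, q_O = (290 − 909/4) = 251/4, q_Y = (319 − 909/4) = 367/4.
Total output Q = 291/4 + 251/4 + 367/4 = 909/4.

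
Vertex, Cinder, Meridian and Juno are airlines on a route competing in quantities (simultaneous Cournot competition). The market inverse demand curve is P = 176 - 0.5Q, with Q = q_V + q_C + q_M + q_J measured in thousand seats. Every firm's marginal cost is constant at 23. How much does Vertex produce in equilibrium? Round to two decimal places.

Each firm earns π_i = (176 - 0.5Q)q_i - 23q_i.
Setting ∂π_i/∂q_i = 0 with rivals' quantities fixed: 153 - q_i - (1/2)·Σ_{j≠i} q_j = 0.
With identical firms every q_j equals q_i, so Σ_{j≠i} q_j = 3q_i and 153 = (5/2)q_i, giving q_i = 306/5.

61.20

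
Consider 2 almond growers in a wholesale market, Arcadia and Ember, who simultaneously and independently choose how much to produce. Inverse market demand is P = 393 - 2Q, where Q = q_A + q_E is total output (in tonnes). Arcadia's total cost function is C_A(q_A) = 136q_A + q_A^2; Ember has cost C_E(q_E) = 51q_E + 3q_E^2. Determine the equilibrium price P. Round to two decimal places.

270.71

Arcadia's profit: π_A = (393 - 2Q)q_A - (136q_A + q_A²). Setting ∂π_A/∂q_A = 0: 257 - 6q_A - 2(q_E) = 0.
Ember's profit: π_E = (393 - 2Q)q_E - (51q_E + 3q_E²). Setting ∂π_E/∂q_E = 0: 342 - 10q_E - 2(q_A) = 0.
So q_A = (257 - 2q_E)/6 and q_E = (342 - 2q_A)/10.
Solving the pair: q_A = 943/28, q_E = 769/28.
Total output Q = 428/7, so price P = 393 - 2·(428/7) = 1895/7.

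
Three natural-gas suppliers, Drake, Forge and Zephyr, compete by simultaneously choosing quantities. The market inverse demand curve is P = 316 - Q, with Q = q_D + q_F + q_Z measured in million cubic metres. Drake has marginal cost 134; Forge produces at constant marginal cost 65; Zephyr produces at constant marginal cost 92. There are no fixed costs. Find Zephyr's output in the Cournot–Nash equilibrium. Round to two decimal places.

59.75

Drake's profit: π_D = (316 - Q)q_D - (134q_D). Setting ∂π_D/∂q_D = 0: 182 - 2q_D - (q_F + q_Z) = 0.
Forge's first-order condition: 251 - 2q_F - (q_D + q_Z) = 0.
Zephyr's profit: π_Z = (316 - Q)q_Z - (92q_Z). Setting ∂π_Z/∂q_Z = 0: 224 - 2q_Z - (q_D + q_F) = 0.
Summing all 3 equations gives 657 − 4Q = 0, hence Q = 657/4.
Back-substituting: q_D = (182 − 657/4) = 71/4, q_F = (251 − 657/4) = 347/4, q_Z = (224 − 657/4) = 239/4.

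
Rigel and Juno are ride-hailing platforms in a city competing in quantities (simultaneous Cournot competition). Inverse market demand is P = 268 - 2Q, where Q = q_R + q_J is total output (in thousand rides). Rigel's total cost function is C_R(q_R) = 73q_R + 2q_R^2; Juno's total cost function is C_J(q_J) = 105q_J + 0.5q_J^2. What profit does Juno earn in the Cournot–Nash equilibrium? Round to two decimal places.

Rigel's profit: π_R = (268 - 2Q)q_R - (73q_R + 2q_R²). Setting ∂π_R/∂q_R = 0: 195 - 8q_R - 2(q_J) = 0.
Juno's profit: π_J = (268 - 2Q)q_J - (105q_J + (1/2)q_J²). Setting ∂π_J/∂q_J = 0: 163 - 5q_J - 2(q_R) = 0.
So q_R = (195 - 2q_J)/8 and q_J = (163 - 2q_R)/5.
Substituting one into the other gives q_R = 649/36 and q_J = 457/18.
Price P = 268 - 2·(521/12) = 1087/6.
Juno's profit: (1087/6)·(457/18) - 105·(457/18) - (1/2)(457/18)² = 1611.4892.

1611.49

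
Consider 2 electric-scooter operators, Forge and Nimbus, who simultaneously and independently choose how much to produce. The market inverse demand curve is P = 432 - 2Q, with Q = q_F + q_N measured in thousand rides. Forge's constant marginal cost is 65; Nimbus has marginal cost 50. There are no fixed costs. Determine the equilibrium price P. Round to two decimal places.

182.33

Forge's profit: π_F = (432 - 2Q)q_F - (65q_F). Setting ∂π_F/∂q_F = 0: 367 - 4q_F - 2(q_N) = 0.
Nimbus's first-order condition: 382 - 4q_N - 2(q_F) = 0.
So q_F = (367 - 2q_N)/4 and q_N = (382 - 2q_F)/4.
Solving the pair: q_F = 176/3, q_N = 397/6.
Total output Q = 749/6, so price P = 432 - 2·(749/6) = 547/3.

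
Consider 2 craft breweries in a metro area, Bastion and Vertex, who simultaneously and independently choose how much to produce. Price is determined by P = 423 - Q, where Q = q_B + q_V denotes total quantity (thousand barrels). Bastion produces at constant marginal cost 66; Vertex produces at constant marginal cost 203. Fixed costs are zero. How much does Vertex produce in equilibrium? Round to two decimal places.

27.67

Bastion's profit: π_B = (423 - Q)q_B - (66q_B). Setting ∂π_B/∂q_B = 0: 357 - 2q_B - (q_V) = 0.
Vertex's profit: π_V = (423 - Q)q_V - (203q_V). Setting ∂π_V/∂q_V = 0: 220 - 2q_V - (q_B) = 0.
So q_B = (357 - q_V)/2 and q_V = (220 - q_B)/2.
Substituting one into the other gives q_B = 494/3 and q_V = 83/3.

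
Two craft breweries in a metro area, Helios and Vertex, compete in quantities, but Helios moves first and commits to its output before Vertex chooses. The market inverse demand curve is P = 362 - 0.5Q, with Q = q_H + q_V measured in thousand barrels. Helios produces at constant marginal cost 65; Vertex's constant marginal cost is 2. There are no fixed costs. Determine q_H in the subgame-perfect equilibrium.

Solve by backward induction. Given q_H, the follower Vertex maximises π_V = (362 - (1/2)q_H - (1/2)q_V)q_V - 2q_V.
Follower FOC: 360 - (1/2)q_H - q_V = 0, so q_V(q_H) = (360 - (1/2)q_H).
Helios substitutes q_V(q_H) into its own profit: π_H = q_H(362 - (1/2)q_H - (360 - (1/2)q_H)/2) - 65q_H = (182 - (1/4)q_H)q_H - 65q_H.
The leader's first-order condition 117 - (1/2)q_H = 0 yields q_H = 234.
Then q_V = (360 - (1/2)·234) = 243.

234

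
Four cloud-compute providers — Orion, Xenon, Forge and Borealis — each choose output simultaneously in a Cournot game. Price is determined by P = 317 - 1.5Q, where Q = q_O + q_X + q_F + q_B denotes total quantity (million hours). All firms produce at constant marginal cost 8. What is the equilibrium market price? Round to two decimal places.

69.80

A representative firm's profit is π_i = q_i(317 - 1.5Q) - 8q_i.
Setting ∂π_i/∂q_i = 0 with rivals' quantities fixed: 309 - 3q_i - (3/2)·Σ_{j≠i} q_j = 0.
With identical firms every q_j equals q_i, so Σ_{j≠i} q_j = 3q_i and 309 = (15/2)q_i, giving q_i = 206/5.
Total output Q = 824/5, so price P = 317 - (3/2)·(824/5) = 349/5.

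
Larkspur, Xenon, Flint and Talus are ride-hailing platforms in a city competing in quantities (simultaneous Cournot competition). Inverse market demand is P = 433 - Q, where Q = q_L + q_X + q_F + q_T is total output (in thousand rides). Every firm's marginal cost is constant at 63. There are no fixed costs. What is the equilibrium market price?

Each firm earns π_i = (433 - Q)q_i - 63q_i.
First-order condition (treating rivals' output as given): 370 - 2q_i - Σ_{j≠i} q_j = 0.
By symmetry each firm produces the same amount; substituting Σ_{j≠i} q_j = 3q_i yields q_i = 370/5 = 74.
Total output Q = 296, so price P = 433 - 296 = 137.

137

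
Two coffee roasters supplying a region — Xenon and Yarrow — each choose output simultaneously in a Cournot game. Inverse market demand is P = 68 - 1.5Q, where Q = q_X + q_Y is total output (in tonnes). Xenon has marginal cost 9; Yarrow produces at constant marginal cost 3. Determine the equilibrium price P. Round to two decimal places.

26.67

Xenon's profit: π_X = (68 - 1.5Q)q_X - (9q_X). Setting ∂π_X/∂q_X = 0: 59 - 3q_X - (3/2)(q_Y) = 0.
Yarrow's first-order condition: 65 - 3q_Y - (3/2)(q_X) = 0.
Rearranging gives the reaction functions q_X = (59 - (3/2)q_Y)/3 and q_Y = (65 - (3/2)q_X)/3.
Solving the pair: q_X = 106/9, q_Y = 142/9.
Total output Q = 248/9, so price P = 68 - (3/2)·(248/9) = 80/3.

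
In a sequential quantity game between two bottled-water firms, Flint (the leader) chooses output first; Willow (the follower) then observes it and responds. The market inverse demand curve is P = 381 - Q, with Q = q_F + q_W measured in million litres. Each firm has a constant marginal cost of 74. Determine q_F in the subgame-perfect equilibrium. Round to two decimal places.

The follower Willow best-responds to any q_F: π_W = (381 - Q)q_W - 74q_W.
∂π_W/∂q_W = 307 - q_F - 2q_W = 0 gives the reaction function q_W = (307 - q_F)/2.
The leader anticipates this reaction. Substituting into P = 381 - Q gives P = 455/2 - (1/2)q_F, so π_F = (455/2 - (1/2)q_F)q_F - 74q_F.
Maximising: ∂π_F/∂q_F = 307/2 - q_F = 0, giving q_F = 307/2.
Then q_W = (307 - 307/2)/2 = 307/4.

153.50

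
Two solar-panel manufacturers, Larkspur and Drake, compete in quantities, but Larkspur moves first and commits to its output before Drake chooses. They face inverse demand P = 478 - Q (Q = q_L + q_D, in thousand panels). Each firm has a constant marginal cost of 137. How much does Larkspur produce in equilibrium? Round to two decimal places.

The follower Drake best-responds to any q_L: π_D = (478 - Q)q_D - 137q_D.
Follower FOC: 341 - q_L - 2q_D = 0, so q_D(q_L) = (341 - q_L)/2.
The leader anticipates this reaction. Substituting into P = 478 - Q gives P = 615/2 - (1/2)q_L, so π_L = (615/2 - (1/2)q_L)q_L - 137q_L.
Leader FOC: 341/2 - q_L = 0, so q_L = 341/2.
Then q_D = (341 - 341/2)/2 = 341/4.

170.50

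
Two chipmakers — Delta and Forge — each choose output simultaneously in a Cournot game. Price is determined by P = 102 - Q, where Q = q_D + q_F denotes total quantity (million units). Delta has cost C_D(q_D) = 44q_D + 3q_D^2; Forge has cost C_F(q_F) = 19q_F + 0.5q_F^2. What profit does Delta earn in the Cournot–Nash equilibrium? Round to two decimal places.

62.62

Delta's profit: π_D = (102 - Q)q_D - (44q_D + 3q_D²). Setting ∂π_D/∂q_D = 0: 58 - 8q_D - (q_F) = 0.
Forge's first-order condition: 83 - 3q_F - (q_D) = 0.
So q_D = (58 - q_F)/8 and q_F = (83 - q_D)/3.
Solving the pair: q_D = 91/23, q_F = 606/23.
Price P = 102 - 697/23 = 1649/23.
Delta's profit: (1649/23)·(91/23) - 44·(91/23) - 3(91/23)² = 62.6163.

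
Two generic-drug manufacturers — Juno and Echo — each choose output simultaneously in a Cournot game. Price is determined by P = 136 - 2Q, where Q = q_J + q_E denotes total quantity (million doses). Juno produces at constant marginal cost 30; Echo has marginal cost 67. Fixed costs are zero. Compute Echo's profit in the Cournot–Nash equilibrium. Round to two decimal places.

Juno's profit: π_J = (136 - 2Q)q_J - (30q_J). Setting ∂π_J/∂q_J = 0: 106 - 4q_J - 2(q_E) = 0.
Echo's profit: π_E = (136 - 2Q)q_E - (67q_E). Setting ∂π_E/∂q_E = 0: 69 - 4q_E - 2(q_J) = 0.
So q_J = (106 - 2q_E)/4 and q_E = (69 - 2q_J)/4.
Substituting one into the other gives q_J = 143/6 and q_E = 16/3.
Price P = 136 - 2·(175/6) = 233/3.
Echo's profit: (233/3 - 67)·(16/3) = 512/9.

56.89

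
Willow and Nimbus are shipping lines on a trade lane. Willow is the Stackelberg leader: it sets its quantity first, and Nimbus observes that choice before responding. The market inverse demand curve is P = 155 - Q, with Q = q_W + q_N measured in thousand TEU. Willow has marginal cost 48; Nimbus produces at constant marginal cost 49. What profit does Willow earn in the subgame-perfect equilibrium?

1458

The follower Nimbus best-responds to any q_W: π_N = (155 - Q)q_N - 49q_N.
Follower FOC: 106 - q_W - 2q_N = 0, so q_N(q_W) = (106 - q_W)/2.
Willow substitutes q_N(q_W) into its own profit: π_W = q_W(155 - q_W - (106 - q_W)/2) - 48q_W = (102 - (1/2)q_W)q_W - 48q_W.
Leader FOC: 54 - q_W = 0, so q_W = 54.
Then q_N = (106 - 54)/2 = 26.
Price P = 155 - 80 = 75.
Willow's profit: (75 - 48)·54 = 1458.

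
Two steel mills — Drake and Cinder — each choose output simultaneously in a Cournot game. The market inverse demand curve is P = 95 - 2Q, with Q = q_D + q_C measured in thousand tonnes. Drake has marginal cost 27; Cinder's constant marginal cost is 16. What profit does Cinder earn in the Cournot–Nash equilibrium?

450

Drake's profit: π_D = (95 - 2Q)q_D - (27q_D). Setting ∂π_D/∂q_D = 0: 68 - 4q_D - 2(q_C) = 0.
Cinder's first-order condition: 79 - 4q_C - 2(q_D) = 0.
Best responses: q_D = (68 - 2q_C)/4, q_C = (79 - 2q_D)/4.
Solving the pair: q_D = 19/2, q_C = 15.
Price P = 95 - 2·(49/2) = 46.
Cinder's profit: (46 - 16)·15 = 450.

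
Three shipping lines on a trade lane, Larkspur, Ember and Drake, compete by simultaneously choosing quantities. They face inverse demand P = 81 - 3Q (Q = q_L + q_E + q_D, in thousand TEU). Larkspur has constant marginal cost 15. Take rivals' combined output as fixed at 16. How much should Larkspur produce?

3

With rivals' combined output fixed at 16, Larkspur's profit is π_L = (81 - 3·16 - 3q_L)q_L - (15q_L) = (33 - 3q_L)q_L - (15q_L).
∂π_L/∂q_L = 18 - 6q_L = 0, so q_L = 3.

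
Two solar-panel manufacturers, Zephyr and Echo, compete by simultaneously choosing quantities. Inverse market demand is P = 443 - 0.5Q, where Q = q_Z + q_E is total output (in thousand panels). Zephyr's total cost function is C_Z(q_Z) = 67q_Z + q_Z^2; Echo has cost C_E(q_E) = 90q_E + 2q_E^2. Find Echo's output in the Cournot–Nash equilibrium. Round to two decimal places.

Zephyr's profit: π_Z = (443 - 0.5Q)q_Z - (67q_Z + q_Z²). Setting ∂π_Z/∂q_Z = 0: 376 - 3q_Z - (1/2)(q_E) = 0.
Echo's profit: π_E = (443 - 0.5Q)q_E - (90q_E + 2q_E²). Setting ∂π_E/∂q_E = 0: 353 - 5q_E - (1/2)(q_Z) = 0.
Rearranging gives the reaction functions q_Z = (376 - (1/2)q_E)/3 and q_E = (353 - (1/2)q_Z)/5.
Substituting one into the other gives q_Z = 115.4915 and q_E = 59.0508.

59.05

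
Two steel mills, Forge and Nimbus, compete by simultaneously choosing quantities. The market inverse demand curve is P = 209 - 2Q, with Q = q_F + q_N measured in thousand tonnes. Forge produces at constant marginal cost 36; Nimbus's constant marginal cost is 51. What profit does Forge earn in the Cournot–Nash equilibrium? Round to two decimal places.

1963.56

Forge's profit: π_F = (209 - 2Q)q_F - (36q_F). Setting ∂π_F/∂q_F = 0: 173 - 4q_F - 2(q_N) = 0.
Nimbus's profit: π_N = (209 - 2Q)q_N - (51q_N). Setting ∂π_N/∂q_N = 0: 158 - 4q_N - 2(q_F) = 0.
Best responses: q_F = (173 - 2q_N)/4, q_N = (158 - 2q_F)/4.
Solving the pair: q_F = 94/3, q_N = 143/6.
Price P = 209 - 2·(331/6) = 296/3.
Forge's profit: (296/3 - 36)·(94/3) = 1963.5556.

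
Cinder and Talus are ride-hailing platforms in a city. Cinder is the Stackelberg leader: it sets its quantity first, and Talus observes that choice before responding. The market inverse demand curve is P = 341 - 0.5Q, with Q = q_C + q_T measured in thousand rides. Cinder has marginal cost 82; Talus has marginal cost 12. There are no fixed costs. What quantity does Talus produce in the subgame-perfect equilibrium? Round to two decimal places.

234.50

The follower Talus best-responds to any q_C: π_T = (341 - 0.5Q)q_T - 12q_T.
Setting the follower's marginal profit to zero, 329 - (1/2)q_C - q_T = 0, i.e. q_T = (329 - (1/2)q_C).
Cinder substitutes q_T(q_C) into its own profit: π_C = q_C(341 - (1/2)q_C - (329 - (1/2)q_C)/2) - 82q_C = (353/2 - (1/4)q_C)q_C - 82q_C.
Maximising: ∂π_C/∂q_C = 189/2 - (1/2)q_C = 0, giving q_C = 189.
Then q_T = (329 - (1/2)·189) = 469/2.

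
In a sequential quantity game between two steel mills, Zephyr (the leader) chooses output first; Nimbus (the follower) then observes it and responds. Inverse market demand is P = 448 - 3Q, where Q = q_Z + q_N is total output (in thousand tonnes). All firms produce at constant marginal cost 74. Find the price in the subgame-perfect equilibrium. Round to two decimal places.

167.50

The follower Nimbus best-responds to any q_Z: π_N = (448 - 3Q)q_N - 74q_N.
∂π_N/∂q_N = 374 - 3q_Z - 6q_N = 0 gives the reaction function q_N = (374 - 3q_Z)/6.
The leader anticipates this reaction. Substituting into P = 448 - 3Q gives P = 261 - (3/2)q_Z, so π_Z = (261 - (3/2)q_Z)q_Z - 74q_Z.
Leader FOC: 187 - 3q_Z = 0, so q_Z = 187/3.
Then q_N = (374 - 3·(187/3))/6 = 187/6.
Total output Q = 187/2, so price P = 448 - 3·(187/2) = 335/2.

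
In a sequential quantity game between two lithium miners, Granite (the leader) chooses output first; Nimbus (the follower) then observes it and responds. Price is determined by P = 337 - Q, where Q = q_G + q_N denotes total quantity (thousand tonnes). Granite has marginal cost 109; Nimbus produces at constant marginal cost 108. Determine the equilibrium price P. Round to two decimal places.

165.75

Solve by backward induction. Given q_G, the follower Nimbus maximises π_N = (337 - q_G - q_N)q_N - 108q_N.
Follower FOC: 229 - q_G - 2q_N = 0, so q_N(q_G) = (229 - q_G)/2.
Granite substitutes q_N(q_G) into its own profit: π_G = q_G(337 - q_G - (229 - q_G)/2) - 109q_G = (445/2 - (1/2)q_G)q_G - 109q_G.
Leader FOC: 227/2 - q_G = 0, so q_G = 227/2.
Then q_N = (229 - 227/2)/2 = 231/4.
Total output Q = 685/4, so price P = 337 - 685/4 = 663/4.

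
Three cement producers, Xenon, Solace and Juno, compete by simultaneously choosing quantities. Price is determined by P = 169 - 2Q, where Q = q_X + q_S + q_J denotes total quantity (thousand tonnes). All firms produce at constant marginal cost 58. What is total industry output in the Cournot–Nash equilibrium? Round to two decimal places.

41.63

A representative firm's profit is π_i = q_i(169 - 2Q) - 58q_i.
Setting ∂π_i/∂q_i = 0 with rivals' quantities fixed: 111 - 4q_i - 2·Σ_{j≠i} q_j = 0.
With identical firms every q_j equals q_i, so Σ_{j≠i} q_j = 2q_i and 111 = 8q_i, giving q_i = 111/8.
Total output Q = 111/8 + 111/8 + 111/8 = 333/8.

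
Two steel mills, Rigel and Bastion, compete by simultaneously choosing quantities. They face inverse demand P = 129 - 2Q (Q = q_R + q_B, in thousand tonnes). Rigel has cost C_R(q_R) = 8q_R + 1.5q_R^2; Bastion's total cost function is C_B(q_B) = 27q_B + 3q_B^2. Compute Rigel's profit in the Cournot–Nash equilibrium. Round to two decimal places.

813.16

Rigel's profit: π_R = (129 - 2Q)q_R - (8q_R + (3/2)q_R²). Setting ∂π_R/∂q_R = 0: 121 - 7q_R - 2(q_B) = 0.
Bastion's first-order condition: 102 - 10q_B - 2(q_R) = 0.
Best responses: q_R = (121 - 2q_B)/7, q_B = (102 - 2q_R)/10.
Solving the pair: q_R = 503/33, q_B = 236/33.
Price P = 129 - 2·(739/33) = 84.2121.
Rigel's profit: 84.2121·(503/33) - 8·(503/33) - (3/2)(503/33)² = 813.1602.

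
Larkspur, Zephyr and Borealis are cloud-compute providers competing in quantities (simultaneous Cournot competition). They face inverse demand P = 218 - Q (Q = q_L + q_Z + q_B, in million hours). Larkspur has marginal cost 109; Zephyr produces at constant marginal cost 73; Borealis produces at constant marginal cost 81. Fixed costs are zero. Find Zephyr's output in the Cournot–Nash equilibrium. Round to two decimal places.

47.25

Larkspur's profit: π_L = (218 - Q)q_L - (109q_L). Setting ∂π_L/∂q_L = 0: 109 - 2q_L - (q_Z + q_B) = 0.
Zephyr's first-order condition: 145 - 2q_Z - (q_L + q_B) = 0.
Borealis's profit: π_B = (218 - Q)q_B - (81q_B). Setting ∂π_B/∂q_B = 0: 137 - 2q_B - (q_L + q_Z) = 0.
Adding the 3 conditions: 391 − 2Q − 2Q = 0, i.e. Q = 391/4.
Back-substituting: q_L = (109 − 391/4) = 45/4, q_Z = (145 − 391/4) = 189/4, q_B = (137 − 391/4) = 157/4.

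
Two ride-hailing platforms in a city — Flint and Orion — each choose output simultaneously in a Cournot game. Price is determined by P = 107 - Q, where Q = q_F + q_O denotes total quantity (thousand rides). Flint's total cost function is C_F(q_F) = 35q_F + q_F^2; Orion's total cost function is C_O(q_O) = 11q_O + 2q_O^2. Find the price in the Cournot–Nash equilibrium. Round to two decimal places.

78.83

Flint's profit: π_F = (107 - Q)q_F - (35q_F + q_F²). Setting ∂π_F/∂q_F = 0: 72 - 4q_F - (q_O) = 0.
Orion's profit: π_O = (107 - Q)q_O - (11q_O + 2q_O²). Setting ∂π_O/∂q_O = 0: 96 - 6q_O - (q_F) = 0.
Rearranging gives the reaction functions q_F = (72 - q_O)/4 and q_O = (96 - q_F)/6.
Substituting one into the other gives q_F = 336/23 and q_O = 312/23.
Total output Q = 648/23, so price P = 107 - 648/23 = 1813/23.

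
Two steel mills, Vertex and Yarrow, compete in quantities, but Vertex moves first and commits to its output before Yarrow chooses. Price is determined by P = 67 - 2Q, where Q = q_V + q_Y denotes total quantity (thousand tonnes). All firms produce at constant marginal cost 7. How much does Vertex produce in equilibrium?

15

The follower Yarrow best-responds to any q_V: π_Y = (67 - 2Q)q_Y - 7q_Y.
∂π_Y/∂q_Y = 60 - 2q_V - 4q_Y = 0 gives the reaction function q_Y = (60 - 2q_V)/4.
Vertex substitutes q_Y(q_V) into its own profit: π_V = q_V(67 - 2q_V - (60 - 2q_V)/2) - 7q_V = (37 - q_V)q_V - 7q_V.
The leader's first-order condition 30 - 2q_V = 0 yields q_V = 15.
Then q_Y = (60 - 2·15)/4 = 15/2.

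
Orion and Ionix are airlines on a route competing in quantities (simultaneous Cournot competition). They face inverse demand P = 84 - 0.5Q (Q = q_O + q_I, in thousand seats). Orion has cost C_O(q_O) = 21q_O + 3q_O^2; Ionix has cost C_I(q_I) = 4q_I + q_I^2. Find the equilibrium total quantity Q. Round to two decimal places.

Orion's profit: π_O = (84 - 0.5Q)q_O - (21q_O + 3q_O²). Setting ∂π_O/∂q_O = 0: 63 - 7q_O - (1/2)(q_I) = 0.
Ionix's first-order condition: 80 - 3q_I - (1/2)(q_O) = 0.
Rearranging gives the reaction functions q_O = (63 - (1/2)q_I)/7 and q_I = (80 - (1/2)q_O)/3.
Solving the pair: q_O = 596/83, q_I = 25.4699.
Total output Q = 596/83 + 25.4699 = 32.6506.

32.65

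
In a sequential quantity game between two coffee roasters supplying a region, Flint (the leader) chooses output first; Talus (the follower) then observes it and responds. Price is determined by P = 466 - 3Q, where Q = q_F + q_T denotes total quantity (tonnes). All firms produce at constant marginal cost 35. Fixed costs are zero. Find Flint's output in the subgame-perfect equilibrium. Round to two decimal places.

71.83

The follower Talus best-responds to any q_F: π_T = (466 - 3Q)q_T - 35q_T.
Follower FOC: 431 - 3q_F - 6q_T = 0, so q_T(q_F) = (431 - 3q_F)/6.
Flint substitutes q_T(q_F) into its own profit: π_F = q_F(466 - 3q_F - (431 - 3q_F)/2) - 35q_F = (501/2 - (3/2)q_F)q_F - 35q_F.
Maximising: ∂π_F/∂q_F = 431/2 - 3q_F = 0, giving q_F = 431/6.
Then q_T = (431 - 3·(431/6))/6 = 431/12.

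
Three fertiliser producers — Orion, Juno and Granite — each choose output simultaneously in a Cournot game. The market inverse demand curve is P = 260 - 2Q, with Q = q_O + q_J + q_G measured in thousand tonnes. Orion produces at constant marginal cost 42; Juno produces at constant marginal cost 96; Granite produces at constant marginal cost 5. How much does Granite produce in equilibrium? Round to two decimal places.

Orion's profit: π_O = (260 - 2Q)q_O - (42q_O). Setting ∂π_O/∂q_O = 0: 218 - 4q_O - 2(q_J + q_G) = 0.
Juno's profit: π_J = (260 - 2Q)q_J - (96q_J). Setting ∂π_J/∂q_J = 0: 164 - 4q_J - 2(q_O + q_G) = 0.
Granite's profit: π_G = (260 - 2Q)q_G - (5q_G). Setting ∂π_G/∂q_G = 0: 255 - 4q_G - 2(q_O + q_J) = 0.
Adding the 3 first-order conditions: 637 − 8Q = 0, so Q = 637/8.
Back-substituting: q_O = (218 − 637/4)/2 = 235/8, q_J = (164 − 637/4)/2 = 19/8, q_G = (255 − 637/4)/2 = 383/8.

47.88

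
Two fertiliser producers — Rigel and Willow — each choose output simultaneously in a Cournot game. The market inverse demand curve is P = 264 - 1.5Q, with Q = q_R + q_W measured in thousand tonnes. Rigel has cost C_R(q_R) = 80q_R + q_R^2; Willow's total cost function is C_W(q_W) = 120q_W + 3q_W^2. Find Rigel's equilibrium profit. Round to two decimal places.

2836.57

Rigel's profit: π_R = (264 - 1.5Q)q_R - (80q_R + q_R²). Setting ∂π_R/∂q_R = 0: 184 - 5q_R - (3/2)(q_W) = 0.
Willow's profit: π_W = (264 - 1.5Q)q_W - (120q_W + 3q_W²). Setting ∂π_W/∂q_W = 0: 144 - 9q_W - (3/2)(q_R) = 0.
Rearranging gives the reaction functions q_R = (184 - (3/2)q_W)/5 and q_W = (144 - (3/2)q_R)/9.
Solving the pair: q_R = 640/19, q_W = 592/57.
Price P = 264 - (3/2)·44.0702 = 197.8947.
Rigel's profit: 197.8947·(640/19) - 80·(640/19) - (640/19)² = 2836.5651.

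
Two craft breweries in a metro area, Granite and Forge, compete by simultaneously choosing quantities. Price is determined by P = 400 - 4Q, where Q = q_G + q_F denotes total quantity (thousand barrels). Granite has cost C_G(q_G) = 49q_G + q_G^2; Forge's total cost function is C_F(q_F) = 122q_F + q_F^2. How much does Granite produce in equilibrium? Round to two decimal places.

28.55

Granite's profit: π_G = (400 - 4Q)q_G - (49q_G + q_G²). Setting ∂π_G/∂q_G = 0: 351 - 10q_G - 4(q_F) = 0.
Forge's first-order condition: 278 - 10q_F - 4(q_G) = 0.
Best responses: q_G = (351 - 4q_F)/10, q_F = (278 - 4q_G)/10.
Substituting one into the other gives q_G = 1199/42 and q_F = 344/21.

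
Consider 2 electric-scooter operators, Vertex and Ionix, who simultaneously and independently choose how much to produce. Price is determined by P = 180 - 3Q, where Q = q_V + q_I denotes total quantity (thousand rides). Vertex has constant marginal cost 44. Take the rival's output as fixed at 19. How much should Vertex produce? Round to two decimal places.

With the rival's output fixed at 19, Vertex's profit is π_V = (180 - 3·19 - 3q_V)q_V - (44q_V) = (123 - 3q_V)q_V - (44q_V).
∂π_V/∂q_V = 79 - 6q_V = 0, so q_V = 79/6.

13.17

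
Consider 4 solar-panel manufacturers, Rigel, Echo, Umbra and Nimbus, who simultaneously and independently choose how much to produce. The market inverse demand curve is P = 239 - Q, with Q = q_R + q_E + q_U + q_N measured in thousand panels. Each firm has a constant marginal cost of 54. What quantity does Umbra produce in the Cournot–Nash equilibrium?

37

A representative firm's profit is π_i = q_i(239 - Q) - 54q_i.
Setting ∂π_i/∂q_i = 0 with rivals' quantities fixed: 185 - 2q_i - Σ_{j≠i} q_j = 0.
By symmetry each firm produces the same amount; substituting Σ_{j≠i} q_j = 3q_i yields q_i = 185/5 = 37.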